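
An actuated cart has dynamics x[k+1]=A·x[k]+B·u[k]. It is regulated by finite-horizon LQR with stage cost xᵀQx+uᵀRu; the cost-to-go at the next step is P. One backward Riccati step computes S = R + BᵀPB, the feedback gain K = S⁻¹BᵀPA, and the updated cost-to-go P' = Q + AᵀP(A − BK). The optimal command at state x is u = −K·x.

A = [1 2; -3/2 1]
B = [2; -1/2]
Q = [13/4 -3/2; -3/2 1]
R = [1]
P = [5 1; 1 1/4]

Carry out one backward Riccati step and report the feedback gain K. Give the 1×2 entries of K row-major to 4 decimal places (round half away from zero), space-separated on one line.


BᵀP = [9.5000 1.8750]
S = R + BᵀPB = [1] + [18.0625] = [19.0625]
BᵀPA = [6.6875 20.8750]
K = S⁻¹·BᵀPA = [0.3508 1.0951]
A−BK = [0.2984 -0.1902; -1.3246 1.5475]
AᵀP(A−BK) = [0.2164 0.3016; 0.3016 1.3902]
P' = Q + AᵀP(A−BK) = [3.4664 -1.1984; -1.1984 2.3902]
tr(P') = 5.8566

0.3508 1.0951


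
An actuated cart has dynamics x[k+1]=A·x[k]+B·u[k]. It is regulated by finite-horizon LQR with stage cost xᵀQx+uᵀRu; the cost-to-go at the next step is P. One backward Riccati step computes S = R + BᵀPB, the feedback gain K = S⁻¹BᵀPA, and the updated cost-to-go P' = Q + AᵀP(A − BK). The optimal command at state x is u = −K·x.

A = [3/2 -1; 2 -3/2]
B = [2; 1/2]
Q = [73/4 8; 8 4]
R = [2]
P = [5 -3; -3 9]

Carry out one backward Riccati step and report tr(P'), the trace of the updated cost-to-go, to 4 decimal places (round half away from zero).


60.4007

BᵀP = [8.5000 -1.5000]
S = R + BᵀPB = [2] + [16.2500] = [18.2500]
BᵀPA = [9.7500 -6.2500]
K = S⁻¹·BᵀPA = [0.5342 -0.3425]
A−BK = [0.4315 -0.3151; 1.7329 -1.3288]
AᵀP(A−BK) = [24.0411 -18.4110; -18.4110 14.1096]
P' = Q + AᵀP(A−BK) = [42.2911 -10.4110; -10.4110 18.1096]
tr(P') = 60.4007


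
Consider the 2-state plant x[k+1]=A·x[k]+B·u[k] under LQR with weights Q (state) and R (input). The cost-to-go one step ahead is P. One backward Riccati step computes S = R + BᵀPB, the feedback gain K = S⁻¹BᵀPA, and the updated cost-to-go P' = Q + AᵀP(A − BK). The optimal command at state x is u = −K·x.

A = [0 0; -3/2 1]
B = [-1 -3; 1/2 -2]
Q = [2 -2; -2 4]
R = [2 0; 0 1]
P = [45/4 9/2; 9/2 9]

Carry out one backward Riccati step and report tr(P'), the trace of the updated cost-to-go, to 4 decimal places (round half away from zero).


BᵀP = [-9.0000 0.0000; -42.7500 -31.5000]
S = R + BᵀPB = [2 0; 0 1] + [9.0000 27.0000; 27.0000 191.2500] = [11.0000 27.0000; 27.0000 192.2500]
BᵀPA = [0.0000 0.0000; 47.2500 -31.5000]
K = S⁻¹·BᵀPA = [-0.9206 0.6137; 0.3751 -0.2500]
A−BK = [0.2046 -0.1364; -0.2896 0.1930]
AᵀP(A−BK) = [2.5281 -1.6854; -1.6854 1.1236]
P' = Q + AᵀP(A−BK) = [4.5281 -3.6854; -3.6854 5.1236]
tr(P') = 9.6516

9.6516


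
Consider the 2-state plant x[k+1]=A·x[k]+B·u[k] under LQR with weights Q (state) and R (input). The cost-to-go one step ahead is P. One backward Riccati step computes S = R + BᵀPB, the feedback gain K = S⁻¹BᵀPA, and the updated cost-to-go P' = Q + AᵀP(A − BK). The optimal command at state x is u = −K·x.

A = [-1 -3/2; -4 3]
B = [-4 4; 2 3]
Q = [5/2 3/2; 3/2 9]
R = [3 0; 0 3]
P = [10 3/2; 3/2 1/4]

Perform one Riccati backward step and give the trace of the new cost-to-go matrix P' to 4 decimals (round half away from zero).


12.3701

BᵀP = [-37.0000 -5.5000; 44.5000 6.7500]
S = R + BᵀPB = [3 0; 0 3] + [137.0000 -164.5000; -164.5000 198.2500] = [140.0000 -164.5000; -164.5000 201.2500]
BᵀPA = [59.0000 39.0000; -71.5000 -46.5000]
K = S⁻¹·BᵀPA = [0.1005 0.1790; -0.2732 -0.0848]
A−BK = [0.4945 -0.4451; -3.3815 2.8964]
AᵀP(A−BK) = [0.5416 -0.1201; -0.1201 0.3285]
P' = Q + AᵀP(A−BK) = [3.0416 1.3799; 1.3799 9.3285]
tr(P') = 12.3701


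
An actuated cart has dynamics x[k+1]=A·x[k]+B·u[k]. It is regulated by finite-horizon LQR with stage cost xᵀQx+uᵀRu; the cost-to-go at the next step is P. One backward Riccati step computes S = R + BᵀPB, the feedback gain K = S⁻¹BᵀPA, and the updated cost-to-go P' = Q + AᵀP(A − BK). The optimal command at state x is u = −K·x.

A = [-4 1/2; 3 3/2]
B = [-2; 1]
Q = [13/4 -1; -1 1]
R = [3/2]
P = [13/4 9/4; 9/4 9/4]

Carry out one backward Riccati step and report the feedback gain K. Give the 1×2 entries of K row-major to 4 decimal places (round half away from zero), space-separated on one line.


BᵀP = [-4.2500 -2.2500]
S = R + BᵀPB = [3/2] + [6.2500] = [7.7500]
BᵀPA = [10.2500 -5.5000]
K = S⁻¹·BᵀPA = [1.3226 -0.7097]
A−BK = [-1.3548 -0.9194; 1.6774 2.2097]
AᵀP(A−BK) = [4.6935 0.7742; 0.7742 5.3468]
P' = Q + AᵀP(A−BK) = [7.9435 -0.2258; -0.2258 6.3468]
tr(P') = 14.2903

1.3226 -0.7097


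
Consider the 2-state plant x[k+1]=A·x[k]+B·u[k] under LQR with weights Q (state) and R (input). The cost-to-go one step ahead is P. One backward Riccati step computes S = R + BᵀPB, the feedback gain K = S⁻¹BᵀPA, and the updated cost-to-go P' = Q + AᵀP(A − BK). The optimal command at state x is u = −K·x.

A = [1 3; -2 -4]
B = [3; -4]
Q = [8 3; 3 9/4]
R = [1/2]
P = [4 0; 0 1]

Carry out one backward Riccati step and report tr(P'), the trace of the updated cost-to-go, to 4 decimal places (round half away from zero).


11.1262

BᵀP = [12.0000 -4.0000]
S = R + BᵀPB = [1/2] + [52.0000] = [52.5000]
BᵀPA = [20.0000 52.0000]
K = S⁻¹·BᵀPA = [0.3810 0.9905]
A−BK = [-0.1429 0.0286; -0.4762 -0.0381]
AᵀP(A−BK) = [0.3810 0.1905; 0.1905 0.4952]
P' = Q + AᵀP(A−BK) = [8.3810 3.1905; 3.1905 2.7452]
tr(P') = 11.1262


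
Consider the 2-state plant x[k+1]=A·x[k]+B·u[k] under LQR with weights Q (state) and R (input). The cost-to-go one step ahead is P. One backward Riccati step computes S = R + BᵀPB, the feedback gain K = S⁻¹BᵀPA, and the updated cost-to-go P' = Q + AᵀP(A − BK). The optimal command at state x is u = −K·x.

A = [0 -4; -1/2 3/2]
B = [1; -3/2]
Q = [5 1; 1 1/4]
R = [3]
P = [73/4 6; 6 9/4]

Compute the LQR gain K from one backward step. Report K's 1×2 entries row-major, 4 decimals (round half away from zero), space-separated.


-0.1579 -3.9774

BᵀP = [9.2500 2.6250]
S = R + BᵀPB = [3] + [5.3125] = [8.3125]
BᵀPA = [-1.3125 -33.0625]
K = S⁻¹·BᵀPA = [-0.1579 -3.9774]
A−BK = [0.1579 -0.0226; -0.7368 -4.4662]
AᵀP(A−BK) = [0.3553 5.0921; 5.0921 93.5583]
P' = Q + AᵀP(A−BK) = [5.3553 6.0921; 6.0921 93.8083]
tr(P') = 99.1635


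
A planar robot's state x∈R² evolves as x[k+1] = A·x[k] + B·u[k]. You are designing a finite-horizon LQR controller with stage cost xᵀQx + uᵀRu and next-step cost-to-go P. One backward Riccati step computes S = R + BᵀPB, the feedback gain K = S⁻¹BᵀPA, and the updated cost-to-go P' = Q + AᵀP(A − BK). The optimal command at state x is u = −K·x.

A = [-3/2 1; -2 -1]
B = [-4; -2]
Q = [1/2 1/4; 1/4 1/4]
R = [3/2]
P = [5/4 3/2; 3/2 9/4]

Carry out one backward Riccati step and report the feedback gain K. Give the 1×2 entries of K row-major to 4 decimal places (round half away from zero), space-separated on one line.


0.6055 0.0459

BᵀP = [-8.0000 -10.5000]
S = R + BᵀPB = [3/2] + [53.0000] = [54.5000]
BᵀPA = [33.0000 2.5000]
K = S⁻¹·BᵀPA = [0.6055 0.0459]
A−BK = [0.9220 1.1835; -0.7890 -0.9083]
AᵀP(A−BK) = [0.8308 0.3612; 0.3612 0.3853]
P' = Q + AᵀP(A−BK) = [1.3308 0.6112; 0.6112 0.6353]
tr(P') = 1.9662


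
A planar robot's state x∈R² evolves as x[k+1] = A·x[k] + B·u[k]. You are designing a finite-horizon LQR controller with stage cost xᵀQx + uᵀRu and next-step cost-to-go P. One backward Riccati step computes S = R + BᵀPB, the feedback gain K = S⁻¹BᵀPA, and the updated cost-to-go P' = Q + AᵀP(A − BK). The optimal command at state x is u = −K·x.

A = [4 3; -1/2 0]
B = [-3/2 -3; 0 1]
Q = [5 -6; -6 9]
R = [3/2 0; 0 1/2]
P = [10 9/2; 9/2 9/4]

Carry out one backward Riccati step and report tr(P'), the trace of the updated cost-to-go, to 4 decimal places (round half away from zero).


BᵀP = [-15.0000 -6.7500; -25.5000 -11.2500]
S = R + BᵀPB = [3/2 0; 0 1/2] + [22.5000 38.2500; 38.2500 65.2500] = [24.0000 38.2500; 38.2500 65.7500]
BᵀPA = [-56.6250 -45.0000; -96.3750 -76.5000]
K = S⁻¹·BᵀPA = [-0.3197 -0.2838; -1.2798 -0.9984]
A−BK = [-0.3189 -0.4209; 0.7798 0.9984]
AᵀP(A−BK) = [1.1193 0.9592; 0.9592 0.8515]
P' = Q + AᵀP(A−BK) = [6.1193 -5.0408; -5.0408 9.8515]
tr(P') = 15.9708

15.9708


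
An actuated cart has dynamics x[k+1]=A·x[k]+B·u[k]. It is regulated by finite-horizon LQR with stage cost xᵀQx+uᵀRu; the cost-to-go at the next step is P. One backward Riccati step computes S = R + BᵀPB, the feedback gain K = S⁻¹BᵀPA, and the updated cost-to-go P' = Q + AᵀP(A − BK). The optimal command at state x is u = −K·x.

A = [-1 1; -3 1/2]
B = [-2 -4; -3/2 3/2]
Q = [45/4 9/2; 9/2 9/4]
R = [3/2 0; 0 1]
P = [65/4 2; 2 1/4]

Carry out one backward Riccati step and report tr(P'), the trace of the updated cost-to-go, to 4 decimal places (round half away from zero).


13.7113

BᵀP = [-35.5000 -4.3750; -62.0000 -7.6250]
S = R + BᵀPB = [3/2 0; 0 1] + [77.5625 135.4375; 135.4375 236.5625] = [79.0625 135.4375; 135.4375 237.5625]
BᵀPA = [48.6250 -37.6875; 84.8750 -65.8125]
K = S⁻¹·BᵀPA = [0.1281 -0.0903; 0.2843 -0.2255]
A−BK = [0.3932 -0.0828; -3.2343 0.7028]
AᵀP(A−BK) = [0.1460 -0.0905; -0.0905 0.0652]
P' = Q + AᵀP(A−BK) = [11.3960 4.4095; 4.4095 2.3152]
tr(P') = 13.7113


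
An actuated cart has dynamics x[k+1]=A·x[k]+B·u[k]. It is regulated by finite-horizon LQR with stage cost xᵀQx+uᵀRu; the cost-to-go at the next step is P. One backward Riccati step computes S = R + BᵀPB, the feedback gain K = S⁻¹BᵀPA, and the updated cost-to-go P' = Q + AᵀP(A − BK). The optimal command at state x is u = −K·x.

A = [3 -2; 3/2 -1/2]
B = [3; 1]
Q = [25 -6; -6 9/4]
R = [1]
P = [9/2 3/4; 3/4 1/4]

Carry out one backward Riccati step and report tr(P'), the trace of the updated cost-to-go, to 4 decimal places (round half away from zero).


BᵀP = [14.2500 2.5000]
S = R + BᵀPB = [1] + [45.2500] = [46.2500]
BᵀPA = [46.5000 -29.7500]
K = S⁻¹·BᵀPA = [1.0054 -0.6432]
A−BK = [-0.0162 -0.0703; 0.4946 0.1432]
AᵀP(A−BK) = [1.0611 -0.6517; -0.6517 0.4260]
P' = Q + AᵀP(A−BK) = [26.0611 -6.6517; -6.6517 2.6760]
tr(P') = 28.7372

28.7372


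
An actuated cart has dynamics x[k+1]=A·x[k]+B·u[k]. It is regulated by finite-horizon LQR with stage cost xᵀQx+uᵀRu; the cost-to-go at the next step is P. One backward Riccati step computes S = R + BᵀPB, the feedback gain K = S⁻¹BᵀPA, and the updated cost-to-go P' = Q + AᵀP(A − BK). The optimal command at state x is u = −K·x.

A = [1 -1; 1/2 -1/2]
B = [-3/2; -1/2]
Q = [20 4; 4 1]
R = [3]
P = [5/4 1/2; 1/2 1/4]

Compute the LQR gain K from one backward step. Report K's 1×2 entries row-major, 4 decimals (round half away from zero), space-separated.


-0.3868 0.3868

BᵀP = [-2.1250 -0.8750]
S = R + BᵀPB = [3] + [3.6250] = [6.6250]
BᵀPA = [-2.5625 2.5625]
K = S⁻¹·BᵀPA = [-0.3868 0.3868]
A−BK = [0.4198 -0.4198; 0.3066 -0.3066]
AᵀP(A−BK) = [0.8213 -0.8213; -0.8213 0.8213]
P' = Q + AᵀP(A−BK) = [20.8213 3.1787; 3.1787 1.8213]
tr(P') = 22.6427


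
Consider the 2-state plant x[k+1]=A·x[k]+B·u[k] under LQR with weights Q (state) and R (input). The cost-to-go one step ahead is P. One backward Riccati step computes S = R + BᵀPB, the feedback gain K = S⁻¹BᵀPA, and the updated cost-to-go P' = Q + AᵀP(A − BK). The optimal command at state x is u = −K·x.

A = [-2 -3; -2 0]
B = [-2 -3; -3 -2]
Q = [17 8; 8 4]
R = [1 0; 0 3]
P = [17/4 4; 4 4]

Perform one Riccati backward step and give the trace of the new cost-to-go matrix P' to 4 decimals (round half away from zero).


22.3958

BᵀP = [-20.5000 -20.0000; -20.7500 -20.0000]
S = R + BᵀPB = [1 0; 0 3] + [101.0000 101.5000; 101.5000 102.2500] = [102.0000 101.5000; 101.5000 105.2500]
BᵀPA = [81.0000 61.5000; 81.5000 62.2500]
K = S⁻¹·BᵀPA = [0.5840 0.3566; 0.2112 0.2475]
A−BK = [-0.1985 -1.5441; 0.1743 1.5649]
AᵀP(A−BK) = [0.4870 0.4397; 0.4397 0.9088]
P' = Q + AᵀP(A−BK) = [17.4870 8.4397; 8.4397 4.9088]
tr(P') = 22.3958


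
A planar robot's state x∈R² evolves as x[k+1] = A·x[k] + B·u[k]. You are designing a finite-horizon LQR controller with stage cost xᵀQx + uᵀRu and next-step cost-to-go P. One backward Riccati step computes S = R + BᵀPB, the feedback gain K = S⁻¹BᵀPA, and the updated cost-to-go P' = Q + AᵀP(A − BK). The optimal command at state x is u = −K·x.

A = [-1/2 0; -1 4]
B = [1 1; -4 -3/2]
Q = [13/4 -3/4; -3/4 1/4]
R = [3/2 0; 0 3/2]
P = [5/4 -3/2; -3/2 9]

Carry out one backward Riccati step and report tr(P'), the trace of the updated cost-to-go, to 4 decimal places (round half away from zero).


6.3089

BᵀP = [7.2500 -37.5000; 3.5000 -15.0000]
S = R + BᵀPB = [3/2 0; 0 3/2] + [157.2500 63.5000; 63.5000 26.0000] = [158.7500 63.5000; 63.5000 27.5000]
BᵀPA = [33.8750 -150.0000; 13.2500 -60.0000]
K = S⁻¹·BᵀPA = [0.2705 -0.9449; -0.1429 0.0000]
A−BK = [-0.6277 0.9449; -0.1322 0.2205]
AᵀP(A−BK) = [0.5412 -0.9921; -0.9921 2.2677]
P' = Q + AᵀP(A−BK) = [3.7912 -1.7421; -1.7421 2.5177]
tr(P') = 6.3089


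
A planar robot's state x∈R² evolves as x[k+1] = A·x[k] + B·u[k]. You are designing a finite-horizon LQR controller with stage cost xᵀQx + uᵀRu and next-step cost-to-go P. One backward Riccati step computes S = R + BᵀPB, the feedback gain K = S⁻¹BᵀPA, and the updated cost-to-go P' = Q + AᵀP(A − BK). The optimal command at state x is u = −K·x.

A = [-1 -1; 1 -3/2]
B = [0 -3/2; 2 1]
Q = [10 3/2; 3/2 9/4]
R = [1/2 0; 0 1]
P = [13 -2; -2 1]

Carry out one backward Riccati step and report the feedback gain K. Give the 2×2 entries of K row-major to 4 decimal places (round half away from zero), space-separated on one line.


0.1882 -0.8372 0.6441 0.5959

BᵀP = [-4.0000 2.0000; -21.5000 4.0000]
S = R + BᵀPB = [1/2 0; 0 1] + [4.0000 8.0000; 8.0000 36.2500] = [4.5000 8.0000; 8.0000 37.2500]
BᵀPA = [6.0000 1.0000; 25.5000 15.5000]
K = S⁻¹·BᵀPA = [0.1882 -0.8372; 0.6441 0.5959]
A−BK = [-0.0338 -0.1062; -0.0205 -0.4216]
AᵀP(A−BK) = [0.4451 0.3275; 0.3275 0.8507]
P' = Q + AᵀP(A−BK) = [10.4451 1.8275; 1.8275 3.1007]
tr(P') = 13.5458


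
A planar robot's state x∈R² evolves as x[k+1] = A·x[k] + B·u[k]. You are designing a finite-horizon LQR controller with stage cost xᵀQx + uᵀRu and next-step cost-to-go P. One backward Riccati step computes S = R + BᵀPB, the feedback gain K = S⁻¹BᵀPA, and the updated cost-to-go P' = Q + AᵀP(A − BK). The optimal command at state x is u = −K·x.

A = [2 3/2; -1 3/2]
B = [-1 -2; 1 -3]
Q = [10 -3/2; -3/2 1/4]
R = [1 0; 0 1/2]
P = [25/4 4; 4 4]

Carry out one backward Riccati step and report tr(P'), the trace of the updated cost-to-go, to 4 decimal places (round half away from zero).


12.2412

BᵀP = [-2.2500 0.0000; -24.5000 -20.0000]
S = R + BᵀPB = [1 0; 0 1/2] + [2.2500 4.5000; 4.5000 109.0000] = [3.2500 4.5000; 4.5000 109.5000]
BᵀPA = [-4.5000 -3.3750; -29.0000 -66.7500]
K = S⁻¹·BᵀPA = [-1.0793 -0.2061; -0.2205 -0.6011]
A−BK = [0.4797 0.0916; -0.5821 -0.0972]
AᵀP(A−BK) = [1.7490 0.3899; 0.3899 0.2422]
P' = Q + AᵀP(A−BK) = [11.7490 -1.1101; -1.1101 0.4922]
tr(P') = 12.2412


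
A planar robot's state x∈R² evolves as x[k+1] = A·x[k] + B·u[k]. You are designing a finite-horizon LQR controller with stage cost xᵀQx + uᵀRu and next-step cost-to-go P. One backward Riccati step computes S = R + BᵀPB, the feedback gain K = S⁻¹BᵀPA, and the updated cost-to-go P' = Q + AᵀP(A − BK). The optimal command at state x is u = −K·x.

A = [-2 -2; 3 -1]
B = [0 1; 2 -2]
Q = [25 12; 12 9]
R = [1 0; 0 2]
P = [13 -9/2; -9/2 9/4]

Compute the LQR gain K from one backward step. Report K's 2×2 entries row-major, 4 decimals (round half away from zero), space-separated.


BᵀP = [-9.0000 4.5000; 22.0000 -9.0000]
S = R + BᵀPB = [1 0; 0 2] + [9.0000 -18.0000; -18.0000 40.0000] = [10.0000 -18.0000; -18.0000 42.0000]
BᵀPA = [31.5000 13.5000; -71.0000 -35.0000]
K = S⁻¹·BᵀPA = [0.4688 -0.6563; -1.4896 -1.1146]
A−BK = [-0.5104 -0.8854; -0.9167 -1.9167]
AᵀP(A−BK) = [5.7240 4.7865; 4.7865 6.0990]
P' = Q + AᵀP(A−BK) = [30.7240 16.7865; 16.7865 15.0990]
tr(P') = 45.8229

0.4688 -0.6563 -1.4896 -1.1146


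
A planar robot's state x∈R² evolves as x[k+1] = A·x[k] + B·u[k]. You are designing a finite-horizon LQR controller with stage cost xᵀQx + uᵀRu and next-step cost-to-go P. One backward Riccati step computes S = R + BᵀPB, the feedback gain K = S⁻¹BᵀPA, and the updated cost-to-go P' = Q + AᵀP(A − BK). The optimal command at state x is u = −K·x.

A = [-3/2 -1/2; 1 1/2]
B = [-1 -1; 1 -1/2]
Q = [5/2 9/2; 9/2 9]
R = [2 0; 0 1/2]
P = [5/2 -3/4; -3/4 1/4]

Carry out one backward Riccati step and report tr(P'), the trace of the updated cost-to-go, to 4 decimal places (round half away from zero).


12.9002

BᵀP = [-3.2500 1.0000; -2.1250 0.6250]
S = R + BᵀPB = [2 0; 0 1/2] + [4.2500 2.7500; 2.7500 1.8125] = [6.2500 2.7500; 2.7500 2.3125]
BᵀPA = [5.8750 2.1250; 3.8125 1.3750]
K = S⁻¹·BᵀPA = [0.4501 0.1644; 1.1134 0.3991]
A−BK = [0.0635 0.0635; 1.1066 0.5351]
AᵀP(A−BK) = [1.2358 0.4501; 0.4501 0.1644]
P' = Q + AᵀP(A−BK) = [3.7358 4.9501; 4.9501 9.1644]
tr(P') = 12.9002


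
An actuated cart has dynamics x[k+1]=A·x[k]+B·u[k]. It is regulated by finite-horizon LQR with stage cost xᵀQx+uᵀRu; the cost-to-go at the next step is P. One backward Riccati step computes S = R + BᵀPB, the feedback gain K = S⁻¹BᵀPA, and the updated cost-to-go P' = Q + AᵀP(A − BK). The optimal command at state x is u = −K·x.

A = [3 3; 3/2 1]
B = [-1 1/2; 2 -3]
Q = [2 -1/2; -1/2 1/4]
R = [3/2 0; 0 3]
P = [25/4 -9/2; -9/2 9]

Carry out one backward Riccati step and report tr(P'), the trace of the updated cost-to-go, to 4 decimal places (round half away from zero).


BᵀP = [-15.2500 22.5000; 16.6250 -29.2500]
S = R + BᵀPB = [3/2 0; 0 3] + [60.2500 -75.1250; -75.1250 96.0625] = [61.7500 -75.1250; -75.1250 99.0625]
BᵀPA = [-12.0000 -23.2500; 6.0000 20.6250]
K = S⁻¹·BᵀPA = [-1.5591 -1.5924; -1.1218 -0.9994]
A−BK = [2.0018 1.9073; 1.2528 1.1866]
AᵀP(A−BK) = [24.0214 22.8877; 22.8877 21.8396]
P' = Q + AᵀP(A−BK) = [26.0214 22.3877; 22.3877 22.0896]
tr(P') = 48.1110

48.1110


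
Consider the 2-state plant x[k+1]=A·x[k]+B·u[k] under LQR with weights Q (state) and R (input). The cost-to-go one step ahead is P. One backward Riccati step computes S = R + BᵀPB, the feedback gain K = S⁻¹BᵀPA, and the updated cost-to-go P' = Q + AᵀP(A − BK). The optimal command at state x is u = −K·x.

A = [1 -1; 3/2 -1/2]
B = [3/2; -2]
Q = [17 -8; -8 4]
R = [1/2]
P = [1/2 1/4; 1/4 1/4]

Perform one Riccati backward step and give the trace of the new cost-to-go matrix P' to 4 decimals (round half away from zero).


BᵀP = [0.2500 -0.1250]
S = R + BᵀPB = [1/2] + [0.6250] = [1.1250]
BᵀPA = [0.0625 -0.1875]
K = S⁻¹·BᵀPA = [0.0556 -0.1667]
A−BK = [0.9167 -0.7500; 1.6111 -0.8333]
AᵀP(A−BK) = [1.8090 -1.1771; -1.1771 0.7813]
P' = Q + AᵀP(A−BK) = [18.8090 -9.1771; -9.1771 4.7813]
tr(P') = 23.5903

23.5903


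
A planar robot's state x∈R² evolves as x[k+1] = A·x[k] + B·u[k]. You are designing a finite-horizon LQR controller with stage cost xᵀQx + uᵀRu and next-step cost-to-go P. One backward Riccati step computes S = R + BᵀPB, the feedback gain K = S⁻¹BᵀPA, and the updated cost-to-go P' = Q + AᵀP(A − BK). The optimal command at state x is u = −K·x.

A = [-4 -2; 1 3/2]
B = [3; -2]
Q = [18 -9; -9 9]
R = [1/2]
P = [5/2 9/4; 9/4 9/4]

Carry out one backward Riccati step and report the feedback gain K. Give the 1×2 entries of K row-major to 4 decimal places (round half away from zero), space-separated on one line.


-1.9500 -0.5250

BᵀP = [3.0000 2.2500]
S = R + BᵀPB = [1/2] + [4.5000] = [5.0000]
BᵀPA = [-9.7500 -2.6250]
K = S⁻¹·BᵀPA = [-1.9500 -0.5250]
A−BK = [1.8500 -0.4250; -2.9000 0.4500]
AᵀP(A−BK) = [5.2375 0.2563; 0.2563 0.1844]
P' = Q + AᵀP(A−BK) = [23.2375 -8.7438; -8.7438 9.1844]
tr(P') = 32.4219


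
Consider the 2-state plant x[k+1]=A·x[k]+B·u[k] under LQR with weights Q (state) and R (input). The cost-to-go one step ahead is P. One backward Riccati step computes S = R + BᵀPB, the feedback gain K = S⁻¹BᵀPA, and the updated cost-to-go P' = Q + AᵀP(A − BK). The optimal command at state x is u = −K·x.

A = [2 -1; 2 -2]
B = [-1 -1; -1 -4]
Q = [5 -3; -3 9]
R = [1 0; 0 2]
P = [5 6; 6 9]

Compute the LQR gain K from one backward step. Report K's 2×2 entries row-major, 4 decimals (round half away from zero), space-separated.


BᵀP = [-11.0000 -15.0000; -29.0000 -42.0000]
S = R + BᵀPB = [1 0; 0 2] + [26.0000 71.0000; 71.0000 197.0000] = [27.0000 71.0000; 71.0000 199.0000]
BᵀPA = [-52.0000 41.0000; -142.0000 113.0000]
K = S⁻¹·BᵀPA = [-0.8012 0.4096; -0.4277 0.4217]
A−BK = [0.7711 -0.1687; -0.5120 0.0964]
AᵀP(A−BK) = [1.6024 -0.8193; -0.8193 0.5542]
P' = Q + AᵀP(A−BK) = [6.6024 -3.8193; -3.8193 9.5542]
tr(P') = 16.1566

-0.8012 0.4096 -0.4277 0.4217


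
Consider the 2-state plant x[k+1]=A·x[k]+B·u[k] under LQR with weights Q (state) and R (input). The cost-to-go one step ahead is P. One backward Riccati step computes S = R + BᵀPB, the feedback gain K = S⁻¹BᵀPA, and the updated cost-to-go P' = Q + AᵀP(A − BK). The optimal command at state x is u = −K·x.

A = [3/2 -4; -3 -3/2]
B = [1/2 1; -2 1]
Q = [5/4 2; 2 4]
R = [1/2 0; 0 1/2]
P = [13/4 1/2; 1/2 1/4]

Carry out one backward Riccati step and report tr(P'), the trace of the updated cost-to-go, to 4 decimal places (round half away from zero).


BᵀP = [0.6250 -0.2500; 3.7500 0.7500]
S = R + BᵀPB = [1/2 0; 0 1/2] + [0.8125 0.3750; 0.3750 4.5000] = [1.3125 0.3750; 0.3750 5.0000]
BᵀPA = [1.6875 -2.1250; 3.3750 -16.1250]
K = S⁻¹·BᵀPA = [1.1168 -0.7129; 0.5912 -3.1715]
A−BK = [0.3504 -0.4720; -1.3577 0.2457]
AᵀP(A−BK) = [1.1825 -1.5931; -1.5931 5.9066]
P' = Q + AᵀP(A−BK) = [2.4325 0.4069; 0.4069 9.9066]
tr(P') = 12.3391

12.3391


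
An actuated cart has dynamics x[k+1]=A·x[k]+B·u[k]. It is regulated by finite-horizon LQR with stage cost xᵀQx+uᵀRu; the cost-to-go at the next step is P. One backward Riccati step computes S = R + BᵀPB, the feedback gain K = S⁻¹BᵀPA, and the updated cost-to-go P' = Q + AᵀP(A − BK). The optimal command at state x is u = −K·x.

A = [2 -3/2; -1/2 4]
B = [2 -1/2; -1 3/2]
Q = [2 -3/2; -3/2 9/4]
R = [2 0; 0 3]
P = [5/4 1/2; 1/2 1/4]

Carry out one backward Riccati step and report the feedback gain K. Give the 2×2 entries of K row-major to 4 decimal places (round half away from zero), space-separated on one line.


0.6897 -0.0024 0.0324 0.1001

BᵀP = [2.0000 0.7500; 0.1250 0.1250]
S = R + BᵀPB = [2 0; 0 3] + [3.2500 0.1250; 0.1250 0.1250] = [5.2500 0.1250; 0.1250 3.1250]
BᵀPA = [3.6250 0.0000; 0.1875 0.3125]
K = S⁻¹·BᵀPA = [0.6897 -0.0024; 0.0324 0.1001]
A−BK = [0.6368 -1.4452; 0.1411 3.8475]
AᵀP(A−BK) = [1.5562 0.1149; 0.1149 0.7812]
P' = Q + AᵀP(A−BK) = [3.5562 -1.3851; -1.3851 3.0312]
tr(P') = 6.5875


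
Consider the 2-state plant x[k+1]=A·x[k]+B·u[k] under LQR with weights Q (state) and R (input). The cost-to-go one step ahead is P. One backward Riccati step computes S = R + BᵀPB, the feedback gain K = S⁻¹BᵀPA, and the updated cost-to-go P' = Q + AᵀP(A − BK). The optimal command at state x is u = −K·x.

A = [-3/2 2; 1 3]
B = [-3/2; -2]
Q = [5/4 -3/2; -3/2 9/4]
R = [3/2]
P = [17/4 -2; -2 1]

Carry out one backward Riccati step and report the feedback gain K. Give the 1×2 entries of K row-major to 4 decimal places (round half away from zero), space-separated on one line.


BᵀP = [-2.3750 1.0000]
S = R + BᵀPB = [3/2] + [1.5625] = [3.0625]
BᵀPA = [4.5625 -1.7500]
K = S⁻¹·BᵀPA = [1.4898 -0.5714]
A−BK = [0.7347 1.1429; 3.9796 1.8571]
AᵀP(A−BK) = [9.7653 -2.1429; -2.1429 1.0000]
P' = Q + AᵀP(A−BK) = [11.0153 -3.6429; -3.6429 3.2500]
tr(P') = 14.2653

1.4898 -0.5714


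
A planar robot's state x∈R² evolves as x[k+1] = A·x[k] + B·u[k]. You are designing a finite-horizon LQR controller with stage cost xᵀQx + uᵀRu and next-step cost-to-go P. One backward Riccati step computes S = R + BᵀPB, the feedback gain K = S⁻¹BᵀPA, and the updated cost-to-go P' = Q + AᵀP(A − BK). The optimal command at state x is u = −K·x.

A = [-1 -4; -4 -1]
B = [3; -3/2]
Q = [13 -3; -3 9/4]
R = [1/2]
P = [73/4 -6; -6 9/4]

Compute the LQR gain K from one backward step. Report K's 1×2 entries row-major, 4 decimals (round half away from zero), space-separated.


0.0972 -1.0438

BᵀP = [63.7500 -21.3750]
S = R + BᵀPB = [1/2] + [223.3125] = [223.8125]
BᵀPA = [21.7500 -233.6250]
K = S⁻¹·BᵀPA = [0.0972 -1.0438]
A−BK = [-1.2915 -0.8685; -3.8542 -2.5658]
AᵀP(A−BK) = [4.1363 2.7036; 2.7036 2.3823]
P' = Q + AᵀP(A−BK) = [17.1363 -0.2964; -0.2964 4.6323]
tr(P') = 21.7686


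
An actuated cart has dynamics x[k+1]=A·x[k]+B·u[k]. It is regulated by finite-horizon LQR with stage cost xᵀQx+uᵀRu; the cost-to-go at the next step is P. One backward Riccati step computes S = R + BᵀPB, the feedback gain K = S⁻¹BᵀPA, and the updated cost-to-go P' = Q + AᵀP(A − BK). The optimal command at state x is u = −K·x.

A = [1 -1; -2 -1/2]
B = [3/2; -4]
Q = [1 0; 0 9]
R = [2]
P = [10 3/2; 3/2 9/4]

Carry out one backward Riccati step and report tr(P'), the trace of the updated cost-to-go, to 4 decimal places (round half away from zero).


22.4063

BᵀP = [9.0000 -6.7500]
S = R + BᵀPB = [2] + [40.5000] = [42.5000]
BᵀPA = [22.5000 -5.6250]
K = S⁻¹·BᵀPA = [0.5294 -0.1324]
A−BK = [0.2059 -0.8015; 0.1176 -1.0294]
AᵀP(A−BK) = [1.0882 -2.5221; -2.5221 11.3180]
P' = Q + AᵀP(A−BK) = [2.0882 -2.5221; -2.5221 20.3180]
tr(P') = 22.4063


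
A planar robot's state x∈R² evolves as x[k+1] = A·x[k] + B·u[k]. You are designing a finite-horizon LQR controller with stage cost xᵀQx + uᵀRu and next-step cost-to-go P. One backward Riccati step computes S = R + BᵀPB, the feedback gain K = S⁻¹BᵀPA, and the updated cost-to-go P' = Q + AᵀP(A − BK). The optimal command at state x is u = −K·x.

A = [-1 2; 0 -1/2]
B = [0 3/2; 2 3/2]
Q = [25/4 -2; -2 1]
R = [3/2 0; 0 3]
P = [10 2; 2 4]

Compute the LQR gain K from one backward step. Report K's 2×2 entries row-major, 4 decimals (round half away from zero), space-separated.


0.3431 -0.8988 -0.5557 1.0961

BᵀP = [4.0000 8.0000; 18.0000 9.0000]
S = R + BᵀPB = [3/2 0; 0 3] + [16.0000 18.0000; 18.0000 40.5000] = [17.5000 18.0000; 18.0000 43.5000]
BᵀPA = [-4.0000 4.0000; -18.0000 31.5000]
K = S⁻¹·BᵀPA = [0.3431 -0.8988; -0.5557 1.0961]
A−BK = [-0.1664 0.3559; 0.1475 -0.3465]
AᵀP(A−BK) = [1.3688 -2.8662; -2.8662 6.0695]
P' = Q + AᵀP(A−BK) = [7.6188 -4.8662; -4.8662 7.0695]
tr(P') = 14.6883


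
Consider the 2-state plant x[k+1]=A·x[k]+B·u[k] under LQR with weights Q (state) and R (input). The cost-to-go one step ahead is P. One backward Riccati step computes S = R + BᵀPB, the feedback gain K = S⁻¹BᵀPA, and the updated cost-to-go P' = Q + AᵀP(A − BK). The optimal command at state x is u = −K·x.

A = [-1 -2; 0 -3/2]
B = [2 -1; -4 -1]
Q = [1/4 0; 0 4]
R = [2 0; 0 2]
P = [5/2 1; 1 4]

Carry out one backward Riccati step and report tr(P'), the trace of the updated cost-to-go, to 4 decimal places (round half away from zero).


BᵀP = [1.0000 -14.0000; -3.5000 -5.0000]
S = R + BᵀPB = [2 0; 0 2] + [58.0000 13.0000; 13.0000 8.5000] = [60.0000 13.0000; 13.0000 10.5000]
BᵀPA = [-1.0000 19.0000; 3.5000 14.5000]
K = S⁻¹·BᵀPA = [-0.1215 0.0239; 0.4837 1.3514]
A−BK = [-0.2733 -0.6963; -0.0022 -0.0531]
AᵀP(A−BK) = [0.6855 1.7939; 1.7939 4.9512]
P' = Q + AᵀP(A−BK) = [0.9355 1.7939; 1.7939 8.9512]
tr(P') = 9.8867

9.8867


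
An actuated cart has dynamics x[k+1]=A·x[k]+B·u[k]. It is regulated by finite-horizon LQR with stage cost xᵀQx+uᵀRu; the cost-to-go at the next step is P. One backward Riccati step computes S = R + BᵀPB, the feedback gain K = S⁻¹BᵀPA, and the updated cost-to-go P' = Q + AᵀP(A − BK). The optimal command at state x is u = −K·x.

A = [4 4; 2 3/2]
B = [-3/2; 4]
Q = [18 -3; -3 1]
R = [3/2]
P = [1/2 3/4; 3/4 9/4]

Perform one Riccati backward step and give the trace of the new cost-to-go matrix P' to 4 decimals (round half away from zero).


34.7638

BᵀP = [2.2500 7.8750]
S = R + BᵀPB = [3/2] + [28.1250] = [29.6250]
BᵀPA = [24.7500 20.8125]
K = S⁻¹·BᵀPA = [0.8354 0.7025]
A−BK = [5.2532 5.0538; -1.3418 -1.3101]
AᵀP(A−BK) = [8.3228 7.8623; 7.8623 7.4411]
P' = Q + AᵀP(A−BK) = [26.3228 4.8623; 4.8623 8.4411]
tr(P') = 34.7638


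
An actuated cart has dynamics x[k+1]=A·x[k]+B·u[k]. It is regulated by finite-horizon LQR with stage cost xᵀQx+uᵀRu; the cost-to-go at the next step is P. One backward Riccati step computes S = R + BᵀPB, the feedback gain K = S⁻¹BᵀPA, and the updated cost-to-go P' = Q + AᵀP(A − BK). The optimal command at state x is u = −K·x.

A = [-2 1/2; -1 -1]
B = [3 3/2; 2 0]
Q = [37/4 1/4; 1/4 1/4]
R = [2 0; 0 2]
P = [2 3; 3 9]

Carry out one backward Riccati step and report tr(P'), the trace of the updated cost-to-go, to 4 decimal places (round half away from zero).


11.4307

BᵀP = [12.0000 27.0000; 3.0000 4.5000]
S = R + BᵀPB = [2 0; 0 2] + [90.0000 18.0000; 18.0000 4.5000] = [92.0000 18.0000; 18.0000 6.5000]
BᵀPA = [-51.0000 -21.0000; -10.5000 -3.0000]
K = S⁻¹·BᵀPA = [-0.5201 -0.3011; -0.1752 0.3723]
A−BK = [-0.1770 0.8449; 0.0401 -0.3978]
AᵀP(A−BK) = [0.6369 0.0529; 0.0529 1.2938]
P' = Q + AᵀP(A−BK) = [9.8869 0.3029; 0.3029 1.5438]
tr(P') = 11.4307


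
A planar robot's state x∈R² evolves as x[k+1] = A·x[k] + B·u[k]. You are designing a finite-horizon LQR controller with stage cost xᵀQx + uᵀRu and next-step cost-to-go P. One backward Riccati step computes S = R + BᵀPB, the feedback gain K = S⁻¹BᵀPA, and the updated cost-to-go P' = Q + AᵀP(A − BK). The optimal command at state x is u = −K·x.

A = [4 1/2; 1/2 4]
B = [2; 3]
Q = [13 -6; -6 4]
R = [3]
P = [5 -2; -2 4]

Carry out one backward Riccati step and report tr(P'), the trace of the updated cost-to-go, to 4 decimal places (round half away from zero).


102.7929

BᵀP = [4.0000 8.0000]
S = R + BᵀPB = [3] + [32.0000] = [35.0000]
BᵀPA = [20.0000 34.0000]
K = S⁻¹·BᵀPA = [0.5714 0.9714]
A−BK = [2.8571 -1.4429; -1.2143 1.0857]
AᵀP(A−BK) = [61.5714 -33.9286; -33.9286 24.2214]
P' = Q + AᵀP(A−BK) = [74.5714 -39.9286; -39.9286 28.2214]
tr(P') = 102.7929


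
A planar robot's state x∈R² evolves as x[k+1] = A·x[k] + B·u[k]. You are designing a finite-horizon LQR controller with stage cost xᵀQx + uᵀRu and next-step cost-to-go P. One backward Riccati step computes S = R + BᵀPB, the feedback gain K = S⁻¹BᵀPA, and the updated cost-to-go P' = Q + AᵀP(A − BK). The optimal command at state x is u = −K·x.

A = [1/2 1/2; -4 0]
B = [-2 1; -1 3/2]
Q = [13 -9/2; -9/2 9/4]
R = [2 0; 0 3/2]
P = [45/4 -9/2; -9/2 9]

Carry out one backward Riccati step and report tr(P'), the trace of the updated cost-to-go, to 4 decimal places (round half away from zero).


46.5638

BᵀP = [-18.0000 0.0000; 4.5000 9.0000]
S = R + BᵀPB = [2 0; 0 3/2] + [36.0000 -18.0000; -18.0000 18.0000] = [38.0000 -18.0000; -18.0000 19.5000]
BᵀPA = [-9.0000 -9.0000; -33.7500 2.2500]
K = S⁻¹·BᵀPA = [-1.8777 -0.3237; -3.4640 -0.1835]
A−BK = [0.2086 0.0360; -0.6817 -0.0486]
AᵀP(A−BK) = [31.0022 2.7073; 2.7073 0.3116]
P' = Q + AᵀP(A−BK) = [44.0022 -1.7927; -1.7927 2.5616]
tr(P') = 46.5638


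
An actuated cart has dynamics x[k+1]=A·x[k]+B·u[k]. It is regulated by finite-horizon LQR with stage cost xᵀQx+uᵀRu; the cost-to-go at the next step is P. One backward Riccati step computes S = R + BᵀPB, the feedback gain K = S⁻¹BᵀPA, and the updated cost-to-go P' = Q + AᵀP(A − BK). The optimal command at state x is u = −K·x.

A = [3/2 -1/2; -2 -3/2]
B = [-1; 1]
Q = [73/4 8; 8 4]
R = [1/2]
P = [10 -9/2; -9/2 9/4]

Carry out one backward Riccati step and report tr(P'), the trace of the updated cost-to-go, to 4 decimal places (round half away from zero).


24.0532

BᵀP = [-14.5000 6.7500]
S = R + BᵀPB = [1/2] + [21.2500] = [21.7500]
BᵀPA = [-35.2500 -2.8750]
K = S⁻¹·BᵀPA = [-1.6207 -0.1322]
A−BK = [-0.1207 -0.6322; -0.3793 -1.3678]
AᵀP(A−BK) = [1.3707 0.2155; 0.2155 0.4325]
P' = Q + AᵀP(A−BK) = [19.6207 8.2155; 8.2155 4.4325]
tr(P') = 24.0532


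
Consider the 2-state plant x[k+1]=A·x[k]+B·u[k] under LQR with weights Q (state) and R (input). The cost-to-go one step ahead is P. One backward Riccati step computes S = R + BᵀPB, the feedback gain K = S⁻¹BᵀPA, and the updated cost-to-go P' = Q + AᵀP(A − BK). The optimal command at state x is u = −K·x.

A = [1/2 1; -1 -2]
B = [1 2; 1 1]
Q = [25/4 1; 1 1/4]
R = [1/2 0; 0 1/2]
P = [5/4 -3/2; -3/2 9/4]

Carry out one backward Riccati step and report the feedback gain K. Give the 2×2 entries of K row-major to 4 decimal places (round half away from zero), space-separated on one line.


BᵀP = [-0.2500 0.7500; 1.0000 -0.7500]
S = R + BᵀPB = [1/2 0; 0 1/2] + [0.5000 0.2500; 0.2500 1.2500] = [1.0000 0.2500; 0.2500 1.7500]
BᵀPA = [-0.8750 -1.7500; 1.2500 2.5000]
K = S⁻¹·BᵀPA = [-1.0926 -2.1852; 0.8704 1.7407]
A−BK = [-0.1481 -0.2963; -0.7778 -1.5556]
AᵀP(A−BK) = [2.0185 4.0370; 4.0370 8.0741]
P' = Q + AᵀP(A−BK) = [8.2685 5.0370; 5.0370 8.3241]
tr(P') = 16.5926

-1.0926 -2.1852 0.8704 1.7407


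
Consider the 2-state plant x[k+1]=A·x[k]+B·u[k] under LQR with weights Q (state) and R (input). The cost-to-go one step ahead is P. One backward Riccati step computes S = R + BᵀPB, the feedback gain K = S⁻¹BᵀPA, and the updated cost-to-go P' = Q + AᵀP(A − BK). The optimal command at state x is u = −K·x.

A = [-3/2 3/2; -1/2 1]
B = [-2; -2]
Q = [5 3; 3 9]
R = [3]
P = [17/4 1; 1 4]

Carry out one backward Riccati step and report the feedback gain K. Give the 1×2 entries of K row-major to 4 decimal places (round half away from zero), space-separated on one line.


0.4716 -0.5852

BᵀP = [-10.5000 -10.0000]
S = R + BᵀPB = [3] + [41.0000] = [44.0000]
BᵀPA = [20.7500 -25.7500]
K = S⁻¹·BᵀPA = [0.4716 -0.5852]
A−BK = [-0.5568 0.3295; 0.4432 -0.1705]
AᵀP(A−BK) = [2.2770 -1.6690; -1.6690 1.4929]
P' = Q + AᵀP(A−BK) = [7.2770 1.3310; 1.3310 10.4929]
tr(P') = 17.7699


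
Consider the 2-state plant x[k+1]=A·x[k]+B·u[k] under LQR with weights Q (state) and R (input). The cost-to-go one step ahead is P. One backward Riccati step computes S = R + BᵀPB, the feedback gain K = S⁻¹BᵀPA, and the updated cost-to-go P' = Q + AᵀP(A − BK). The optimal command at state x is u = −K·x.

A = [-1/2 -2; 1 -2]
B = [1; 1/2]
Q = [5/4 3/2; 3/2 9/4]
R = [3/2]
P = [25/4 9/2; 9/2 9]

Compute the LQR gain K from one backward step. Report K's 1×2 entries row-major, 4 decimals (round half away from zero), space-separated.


0.3276 -2.4138

BᵀP = [8.5000 9.0000]
S = R + BᵀPB = [3/2] + [13.0000] = [14.5000]
BᵀPA = [4.7500 -35.0000]
K = S⁻¹·BᵀPA = [0.3276 -2.4138]
A−BK = [-0.8276 0.4138; 0.8362 -0.7931]
AᵀP(A−BK) = [4.5065 -4.7845; -4.7845 12.5172]
P' = Q + AᵀP(A−BK) = [5.7565 -3.2845; -3.2845 14.7672]
tr(P') = 20.5237


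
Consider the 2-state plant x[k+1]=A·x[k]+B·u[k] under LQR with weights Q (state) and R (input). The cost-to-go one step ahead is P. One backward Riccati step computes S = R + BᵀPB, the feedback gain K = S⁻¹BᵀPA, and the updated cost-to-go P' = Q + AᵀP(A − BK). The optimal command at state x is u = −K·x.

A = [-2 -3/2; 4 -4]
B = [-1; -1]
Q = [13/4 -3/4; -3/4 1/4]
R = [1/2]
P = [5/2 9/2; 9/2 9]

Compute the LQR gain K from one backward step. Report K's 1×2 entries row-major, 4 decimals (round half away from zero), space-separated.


BᵀP = [-7.0000 -13.5000]
S = R + BᵀPB = [1/2] + [20.5000] = [21.0000]
BᵀPA = [-40.0000 64.5000]
K = S⁻¹·BᵀPA = [-1.9048 3.0714]
A−BK = [-3.9048 1.5714; 2.0952 -0.9286]
AᵀP(A−BK) = [5.8095 -4.6429; -4.6429 5.5179]
P' = Q + AᵀP(A−BK) = [9.0595 -5.3929; -5.3929 5.7679]
tr(P') = 14.8274

-1.9048 3.0714


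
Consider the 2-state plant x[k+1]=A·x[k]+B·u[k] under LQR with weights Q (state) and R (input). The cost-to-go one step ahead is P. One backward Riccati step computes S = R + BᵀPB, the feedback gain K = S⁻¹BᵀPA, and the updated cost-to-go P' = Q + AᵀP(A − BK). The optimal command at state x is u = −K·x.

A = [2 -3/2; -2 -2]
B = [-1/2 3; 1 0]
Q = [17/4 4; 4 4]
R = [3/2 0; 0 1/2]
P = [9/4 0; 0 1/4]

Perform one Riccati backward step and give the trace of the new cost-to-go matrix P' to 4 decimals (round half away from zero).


10.2950

BᵀP = [-1.1250 0.2500; 6.7500 0.0000]
S = R + BᵀPB = [3/2 0; 0 1/2] + [0.8125 -3.3750; -3.3750 20.2500] = [2.3125 -3.3750; -3.3750 20.7500]
BᵀPA = [-2.7500 1.1875; 13.5000 -10.1250]
K = S⁻¹·BᵀPA = [-0.3143 -0.2605; 0.5995 -0.5303]
A−BK = [0.0444 -0.0393; -1.6857 -1.7395]
AᵀP(A−BK) = [1.0427 0.6930; 0.6930 1.0023]
P' = Q + AᵀP(A−BK) = [5.2927 4.6930; 4.6930 5.0023]
tr(P') = 10.2950


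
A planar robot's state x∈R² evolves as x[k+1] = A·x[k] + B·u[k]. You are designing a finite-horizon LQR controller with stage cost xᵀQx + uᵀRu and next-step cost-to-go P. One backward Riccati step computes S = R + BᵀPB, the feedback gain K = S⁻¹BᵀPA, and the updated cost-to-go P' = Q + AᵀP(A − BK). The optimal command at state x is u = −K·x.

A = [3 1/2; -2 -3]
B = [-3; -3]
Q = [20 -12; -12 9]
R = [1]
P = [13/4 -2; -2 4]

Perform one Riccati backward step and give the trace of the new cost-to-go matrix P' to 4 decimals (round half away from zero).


132.4483

BᵀP = [-3.7500 -6.0000]
S = R + BᵀPB = [1] + [29.2500] = [30.2500]
BᵀPA = [0.7500 16.1250]
K = S⁻¹·BᵀPA = [0.0248 0.5331]
A−BK = [3.0744 2.0992; -1.9256 -1.4008]
AᵀP(A−BK) = [69.2314 48.4752; 48.4752 34.2169]
P' = Q + AᵀP(A−BK) = [89.2314 36.4752; 36.4752 43.2169]
tr(P') = 132.4483


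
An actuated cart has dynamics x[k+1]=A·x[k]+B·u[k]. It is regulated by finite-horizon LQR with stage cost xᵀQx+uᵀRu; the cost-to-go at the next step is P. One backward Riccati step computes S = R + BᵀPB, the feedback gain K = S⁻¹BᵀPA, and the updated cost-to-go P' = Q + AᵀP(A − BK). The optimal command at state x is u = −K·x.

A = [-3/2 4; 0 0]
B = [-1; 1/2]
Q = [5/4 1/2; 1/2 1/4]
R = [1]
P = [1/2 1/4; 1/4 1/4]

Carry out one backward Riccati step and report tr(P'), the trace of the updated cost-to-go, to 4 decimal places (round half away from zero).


8.6696

BᵀP = [-0.3750 -0.1250]
S = R + BᵀPB = [1] + [0.3125] = [1.3125]
BᵀPA = [0.5625 -1.5000]
K = S⁻¹·BᵀPA = [0.4286 -1.1429]
A−BK = [-1.0714 2.8571; -0.2143 0.5714]
AᵀP(A−BK) = [0.8839 -2.3571; -2.3571 6.2857]
P' = Q + AᵀP(A−BK) = [2.1339 -1.8571; -1.8571 6.5357]
tr(P') = 8.6696


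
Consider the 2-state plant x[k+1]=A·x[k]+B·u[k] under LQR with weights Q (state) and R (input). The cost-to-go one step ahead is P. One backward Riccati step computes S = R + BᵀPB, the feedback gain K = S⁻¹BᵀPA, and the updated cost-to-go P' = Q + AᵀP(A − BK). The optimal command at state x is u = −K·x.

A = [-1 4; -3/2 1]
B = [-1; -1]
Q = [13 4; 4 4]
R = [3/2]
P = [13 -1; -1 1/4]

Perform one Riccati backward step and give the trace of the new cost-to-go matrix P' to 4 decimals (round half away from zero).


BᵀP = [-12.0000 0.7500]
S = R + BᵀPB = [3/2] + [11.2500] = [12.7500]
BᵀPA = [10.8750 -47.2500]
K = S⁻¹·BᵀPA = [0.8529 -3.7059]
A−BK = [-0.1471 0.2941; -0.6471 -2.7059]
AᵀP(A−BK) = [1.2868 -5.0735; -5.0735 25.1471]
P' = Q + AᵀP(A−BK) = [14.2868 -1.0735; -1.0735 29.1471]
tr(P') = 43.4338

43.4338


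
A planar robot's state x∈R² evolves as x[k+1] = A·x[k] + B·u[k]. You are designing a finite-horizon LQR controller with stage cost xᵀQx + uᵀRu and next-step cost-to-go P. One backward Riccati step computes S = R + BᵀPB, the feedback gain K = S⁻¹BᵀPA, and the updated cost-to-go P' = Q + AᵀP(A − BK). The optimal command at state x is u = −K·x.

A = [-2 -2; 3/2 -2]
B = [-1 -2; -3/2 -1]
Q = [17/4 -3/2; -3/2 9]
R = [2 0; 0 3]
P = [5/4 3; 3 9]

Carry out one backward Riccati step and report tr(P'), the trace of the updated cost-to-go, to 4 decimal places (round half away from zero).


17.7133

BᵀP = [-5.7500 -16.5000; -5.5000 -15.0000]
S = R + BᵀPB = [2 0; 0 3] + [30.5000 28.0000; 28.0000 26.0000] = [32.5000 28.0000; 28.0000 29.0000]
BᵀPA = [-13.2500 44.5000; -11.5000 41.0000]
K = S⁻¹·BᵀPA = [-0.3927 0.8991; -0.0174 0.5457]
A−BK = [-2.4274 -0.0095; 0.8935 -0.1057]
AᵀP(A−BK) = [1.8466 -0.8115; -0.8115 2.6167]
P' = Q + AᵀP(A−BK) = [6.0966 -2.3115; -2.3115 11.6167]
tr(P') = 17.7133
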